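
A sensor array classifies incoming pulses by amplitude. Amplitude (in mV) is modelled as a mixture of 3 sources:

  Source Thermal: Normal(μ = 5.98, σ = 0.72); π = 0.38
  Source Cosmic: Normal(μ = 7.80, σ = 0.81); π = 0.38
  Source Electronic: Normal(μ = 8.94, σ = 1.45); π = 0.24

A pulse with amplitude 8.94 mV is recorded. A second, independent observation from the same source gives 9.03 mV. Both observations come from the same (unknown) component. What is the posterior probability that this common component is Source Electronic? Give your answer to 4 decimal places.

0.6265

The responsibility of component k is w_k f_k(x) divided by Σ_j w_j f_j(x).
Since both observations come from the same component, the likelihood for component k is f_k(x₁)·f_k(x₂).
  f_Thermal = [(1/(0.72·√(2π)))·exp(−(8.94−5.98)²/(2·0.72²)) = 0.554087·exp(-8.45062) = 0.000118446] × [7.0299e-05] = 8.32665e-09
  f_Cosmic = [(1/(0.81·√(2π)))·exp(−(8.94−7.80)²/(2·0.81²)) = 0.492521·exp(-0.99040) = 0.182937] × [0.155491] = 0.028445
  f_Electronic = [(1/(1.45·√(2π)))·exp(−(8.94−8.94)²/(2·1.45²)) = 0.275133·exp(-0.00000) = 0.275133] × [0.274603] = 0.0755523
Unnormalised posteriors:
  w_Thermal·f_Thermal = 0.38 × 8.32665e-09 = 3.16413e-09
  w_Cosmic·f_Cosmic = 0.38 × 0.028445 = 0.0108091
  w_Electronic·f_Electronic = 0.24 × 0.0755523 = 0.0181325
Sum: 3.16413e-09 + 0.0108091 + 0.0181325 = 0.0289417
P(Source Electronic | x₁,x₂) ≈ 0.6265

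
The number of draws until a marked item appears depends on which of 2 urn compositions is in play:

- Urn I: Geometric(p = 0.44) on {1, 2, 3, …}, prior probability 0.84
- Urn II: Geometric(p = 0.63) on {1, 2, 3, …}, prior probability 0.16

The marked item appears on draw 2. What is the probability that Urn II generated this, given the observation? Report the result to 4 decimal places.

The responsibility of component k is w_k f_k(x) divided by Σ_j w_j f_j(x).
Evaluate each component's likelihood at the observed value:
  f_I = 0.2464
  f_II = 0.2331
Unnormalised posteriors:
  w_I·f_I = 0.84 × 0.2464 = 0.206976
  w_II·f_II = 0.16 × 0.2331 = 0.037296
Marginal: 0.206976 + 0.037296 = 0.244272
P(Urn II | data) = 0.037296 / 0.244272 ≈ 0.1527

0.1527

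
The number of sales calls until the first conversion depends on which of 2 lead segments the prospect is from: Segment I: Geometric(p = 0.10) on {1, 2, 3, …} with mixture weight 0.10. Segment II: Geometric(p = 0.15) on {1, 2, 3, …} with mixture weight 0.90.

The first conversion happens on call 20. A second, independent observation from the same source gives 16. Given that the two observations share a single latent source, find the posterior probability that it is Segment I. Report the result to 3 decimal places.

The responsibility of component k is w_k f_k(x) divided by Σ_j w_j f_j(x).
Since both observations come from the same component, the likelihood for component k is f_k(x₁)·f_k(x₂).
  f_I = [0.0135085] × [0.0205891] = 0.000278128
  f_II = [0.00683992] × [0.0131031] = 8.96243e-05
Unnormalised posteriors:
  w_I·f_I = 0.10 × 0.000278128 = 2.78128e-05
  w_II·f_II = 0.90 × 8.96243e-05 = 8.06619e-05
Evidence: 2.78128e-05 + 8.06619e-05 = 0.000108475
P(Segment I | x₁,x₂) ≈ 0.256

0.256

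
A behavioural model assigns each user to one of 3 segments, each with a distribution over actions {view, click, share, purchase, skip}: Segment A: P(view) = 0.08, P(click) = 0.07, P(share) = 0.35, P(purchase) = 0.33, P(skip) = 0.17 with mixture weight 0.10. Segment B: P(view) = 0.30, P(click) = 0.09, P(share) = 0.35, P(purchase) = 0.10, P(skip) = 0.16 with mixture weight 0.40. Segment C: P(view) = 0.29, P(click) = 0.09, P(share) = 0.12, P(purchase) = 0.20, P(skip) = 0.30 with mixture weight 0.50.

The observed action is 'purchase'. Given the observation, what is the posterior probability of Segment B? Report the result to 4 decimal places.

0.2312

By Bayes' theorem, P(k | x) = w_k f_k(x) / Σ_j w_j f_j(x).
Component likelihoods at x = 'purchase':
  L_A = 0.33
  L_B = 0.1
  L_C = 0.2
Prior × likelihood for each component:
  w_A·L_A = 0.10 × 0.33 = 0.033
  w_B·L_B = 0.40 × 0.1 = 0.04
  w_C·L_C = 0.50 × 0.2 = 0.1
Denominator: 0.033 + 0.04 + 0.1 = 0.173
So the posterior for Segment B is 0.04 / 0.173 ≈ 0.2312.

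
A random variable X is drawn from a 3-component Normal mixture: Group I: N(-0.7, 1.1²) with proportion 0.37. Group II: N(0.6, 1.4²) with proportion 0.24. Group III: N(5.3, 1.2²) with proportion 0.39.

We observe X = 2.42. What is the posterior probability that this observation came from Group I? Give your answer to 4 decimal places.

Posterior ∝ prior × likelihood, so P(k | x) ∝ π_k f_k(x); normalise over all components.
Evaluate each component's likelihood at the observed value:
  p_I = 0.00649496
  p_II = 0.122406
  p_III = 0.0186621
Weight by the priors:
  π_I·p_I = 0.37 × 0.00649496 = 0.00240314
  π_II·p_II = 0.24 × 0.122406 = 0.0293775
  π_III·p_III = 0.39 × 0.0186621 = 0.00727822
Sum: 0.00240314 + 0.0293775 + 0.00727822 = 0.0390588
P(Group I | x) = 0.00240314 / 0.0390588 ≈ 0.0615

0.0615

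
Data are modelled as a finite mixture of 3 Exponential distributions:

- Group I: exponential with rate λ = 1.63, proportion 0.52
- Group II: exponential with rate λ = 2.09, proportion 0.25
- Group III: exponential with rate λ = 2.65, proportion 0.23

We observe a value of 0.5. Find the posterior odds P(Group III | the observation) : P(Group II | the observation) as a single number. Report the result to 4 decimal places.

The posterior odds equal the prior odds times the likelihood ratio: (w_i/w_j)·(f_i(x)/f_j(x)).
Component likelihoods at x = 0.5:
  L_I = 1.63·e^(−1.63·0.5) = 1.63·e^(−0.8150) = 0.721502
  L_II = 2.09·e^(−2.09·0.5) = 2.09·e^(−1.0450) = 0.735036
  L_III = 2.65·e^(−2.65·0.5) = 2.65·e^(−1.3250) = 0.704378
Odds = (0.23/0.25) × (0.704378/0.735036) = 0.92 × 0.95829 ≈ 0.8816

0.8816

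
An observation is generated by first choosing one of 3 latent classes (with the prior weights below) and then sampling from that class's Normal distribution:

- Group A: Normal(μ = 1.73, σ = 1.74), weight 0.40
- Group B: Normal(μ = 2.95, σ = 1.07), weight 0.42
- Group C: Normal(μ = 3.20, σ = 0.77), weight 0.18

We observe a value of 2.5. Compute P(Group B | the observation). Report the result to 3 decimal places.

Posterior ∝ prior × likelihood, so P(k | x) ∝ π_k f_k(x); normalise over all components.
Evaluate each component's likelihood at the observed value:
  p_A = 0.207891
  p_B = 0.341287
  p_C = 0.342735
Prior × likelihood for each component:
  π_A·p_A = 0.40 × 0.207891 = 0.0831566
  π_B·p_B = 0.42 × 0.341287 = 0.14334
  π_C·p_C = 0.18 × 0.342735 = 0.0616924
Evidence: 0.0831566 + 0.14334 + 0.0616924 = 0.288189
P(Group B | the observation) ≈ 0.497

0.497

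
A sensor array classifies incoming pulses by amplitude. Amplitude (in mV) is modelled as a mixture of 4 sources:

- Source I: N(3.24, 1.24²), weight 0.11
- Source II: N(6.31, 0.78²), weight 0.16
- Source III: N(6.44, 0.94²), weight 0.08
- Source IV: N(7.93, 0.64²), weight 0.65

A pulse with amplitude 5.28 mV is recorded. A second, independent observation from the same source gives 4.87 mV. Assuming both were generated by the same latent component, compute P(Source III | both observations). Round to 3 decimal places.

0.274

By Bayes' theorem, P(k | x) = w_k f_k(x) / Σ_j w_j f_j(x).
Since both observations come from the same component, the likelihood for component k is f_k(x₁)·f_k(x₂).
  p_I = [(1/(1.24·√(2π)))·exp(−(5.28−3.24)²/(2·1.24²)) = 0.321728·exp(-1.35328) = 0.0831318] × [0.135603] = 0.0112729
  p_II = [(1/(0.78·√(2π)))·exp(−(5.28−6.31)²/(2·0.78²)) = 0.511464·exp(-0.87188) = 0.213877] × [0.0930499] = 0.0199012
  p_III = [(1/(0.94·√(2π)))·exp(−(5.28−6.44)²/(2·0.94²)) = 0.424407·exp(-0.76143) = 0.198197] × [0.105202] = 0.0208508
  p_IV = [(1/(0.64·√(2π)))·exp(−(5.28−7.93)²/(2·0.64²)) = 0.623347·exp(-8.57239) = 0.000117975] × [6.77123e-06] = 7.98835e-10
Prior × likelihood for each component:
  w_I·p_I = 0.11 × 0.0112729 = 0.00124002
  w_II·p_II = 0.16 × 0.0199012 = 0.0031842
  w_III·p_III = 0.08 × 0.0208508 = 0.00166807
  w_IV·p_IV = 0.65 × 7.98835e-10 = 5.19243e-10
Sum: 0.00124002 + 0.0031842 + 0.00166807 + 5.19243e-10 = 0.00609228
P(Source III | x₁,x₂) = 0.00166807 / 0.00609228 ≈ 0.274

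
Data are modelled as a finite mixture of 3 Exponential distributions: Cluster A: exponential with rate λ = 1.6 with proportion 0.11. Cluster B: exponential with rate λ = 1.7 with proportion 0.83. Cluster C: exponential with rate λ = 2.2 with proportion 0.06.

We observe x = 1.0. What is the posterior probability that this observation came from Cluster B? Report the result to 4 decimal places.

0.8371

By Bayes' theorem, P(k | x) = P(Z=k) f_k(x) / Σ_j P(Z=j) f_j(x).
Component likelihoods at x = 1.0:
  p_A = 0.323034
  p_B = 0.310562
  p_C = 0.243767
Weight by the priors:
  P(Z=A)·p_A = 0.11 × 0.323034 = 0.0355338
  P(Z=B)·p_B = 0.83 × 0.310562 = 0.257766
  P(Z=C)·p_C = 0.06 × 0.243767 = 0.014626
Normaliser: 0.0355338 + 0.257766 + 0.014626 = 0.307926
So the posterior for Cluster B is 0.257766 / 0.307926 ≈ 0.8371.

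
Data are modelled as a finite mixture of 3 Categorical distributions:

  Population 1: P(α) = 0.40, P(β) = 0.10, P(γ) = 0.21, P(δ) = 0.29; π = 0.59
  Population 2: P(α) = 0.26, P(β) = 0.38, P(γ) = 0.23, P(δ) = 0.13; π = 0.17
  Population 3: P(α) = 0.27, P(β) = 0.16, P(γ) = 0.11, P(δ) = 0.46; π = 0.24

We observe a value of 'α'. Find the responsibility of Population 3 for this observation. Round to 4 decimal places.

P(component k | x) = P(Z=k)·f_k(x) / marginal(x), where marginal(x) = Σ_j P(Z=j)·f_j(x).
Evaluate each component's likelihood at the observed value:
  L_1 = 0.4
  L_2 = 0.26
  L_3 = 0.27
Unnormalised posteriors:
  P(Z=1)·L_1 = 0.59 × 0.4 = 0.236
  P(Z=2)·L_2 = 0.17 × 0.26 = 0.0442
  P(Z=3)·L_3 = 0.24 × 0.27 = 0.0648
Sum: 0.236 + 0.0442 + 0.0648 = 0.345
P(Population 3 | x) = 0.0648 / 0.345 ≈ 0.1878

0.1878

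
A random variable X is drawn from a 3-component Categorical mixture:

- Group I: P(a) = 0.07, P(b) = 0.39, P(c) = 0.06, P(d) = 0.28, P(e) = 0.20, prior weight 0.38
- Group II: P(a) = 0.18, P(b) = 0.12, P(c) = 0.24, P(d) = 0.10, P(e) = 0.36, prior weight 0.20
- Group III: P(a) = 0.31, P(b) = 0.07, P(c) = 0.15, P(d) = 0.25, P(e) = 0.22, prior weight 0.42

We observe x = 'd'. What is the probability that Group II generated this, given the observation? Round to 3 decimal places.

0.086

The responsibility of component k is π_k f_k(x) divided by Σ_j π_j f_j(x).
Categorical probabilities:
  f_I = P(d | comp) = 0.28
  f_II = P(d | comp) = 0.10
  f_III = P(d | comp) = 0.25
Prior × likelihood for each component:
  π_I·f_I = 0.38 × 0.28 = 0.1064
  π_II·f_II = 0.20 × 0.1 = 0.02
  π_III·f_III = 0.42 × 0.25 = 0.105
Sum: 0.1064 + 0.02 + 0.105 = 0.2314
So the posterior for Group II is 0.02 / 0.2314 ≈ 0.086.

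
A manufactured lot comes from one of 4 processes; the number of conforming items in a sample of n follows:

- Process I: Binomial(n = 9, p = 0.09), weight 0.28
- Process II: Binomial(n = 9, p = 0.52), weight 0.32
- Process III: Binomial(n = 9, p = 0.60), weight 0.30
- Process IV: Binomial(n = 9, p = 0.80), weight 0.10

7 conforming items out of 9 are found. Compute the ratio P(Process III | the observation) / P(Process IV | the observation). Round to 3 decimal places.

1.602

Posterior odds = (w_i f_i(x)) / (w_j f_j(x)); the normalising sum cancels.
Component likelihoods at x = 7 conforming items out of 9:
  f_I = C(9,7)·0.09^7·0.91^2 = 36·4.78297e-08·0.8281 = 1.42588e-06
  f_II = C(9,7)·0.52^7·0.48^2 = 36·0.0102807·0.2304 = 0.0852724
  f_III = C(9,7)·0.60^7·0.40^2 = 36·0.0279936·0.16 = 0.161243
  f_IV = C(9,7)·0.80^7·0.20^2 = 36·0.209715·0.04 = 0.30199
Odds = (0.30/0.10) × (0.161243/0.30199) = 3 × 0.533936 ≈ 1.602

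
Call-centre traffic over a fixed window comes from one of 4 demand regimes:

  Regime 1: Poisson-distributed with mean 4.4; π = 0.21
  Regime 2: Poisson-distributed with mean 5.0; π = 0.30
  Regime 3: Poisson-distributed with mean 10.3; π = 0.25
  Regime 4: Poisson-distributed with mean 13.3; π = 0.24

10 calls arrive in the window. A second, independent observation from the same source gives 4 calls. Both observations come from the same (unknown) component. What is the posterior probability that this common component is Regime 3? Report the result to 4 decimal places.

0.2643

Apply Bayes' rule: the posterior for each component is proportional to its prior times its likelihood at x.
Since both observations come from the same component, the likelihood for component k is f_k(x₁)·f_k(x₂).
  L_1 = [e^(−4.4)·4.4^10/10! = 0.0092017] × [0.191736] = 0.0017643
  L_2 = [e^(−5.0)·5.0^10/10! = 0.0181328] × [0.175467] = 0.00318171
  L_3 = [e^(−10.3)·10.3^10/10! = 0.124559] × [0.0157726] = 0.00196463
  L_4 = [e^(−13.3)·13.3^10/10! = 0.0799166] × [0.00218313] = 0.000174468
Multiply by the mixture weights:
  w_1·L_1 = 0.21 × 0.0017643 = 0.000370502
  w_2·L_2 = 0.30 × 0.00318171 = 0.000954514
  w_3·L_3 = 0.25 × 0.00196463 = 0.000491157
  w_4·L_4 = 0.24 × 0.000174468 = 4.18723e-05
Normaliser: 0.000370502 + 0.000954514 + 0.000491157 + 4.18723e-05 = 0.00185805
P(Regime 3 | data) = 0.000491157 / 0.00185805 ≈ 0.2643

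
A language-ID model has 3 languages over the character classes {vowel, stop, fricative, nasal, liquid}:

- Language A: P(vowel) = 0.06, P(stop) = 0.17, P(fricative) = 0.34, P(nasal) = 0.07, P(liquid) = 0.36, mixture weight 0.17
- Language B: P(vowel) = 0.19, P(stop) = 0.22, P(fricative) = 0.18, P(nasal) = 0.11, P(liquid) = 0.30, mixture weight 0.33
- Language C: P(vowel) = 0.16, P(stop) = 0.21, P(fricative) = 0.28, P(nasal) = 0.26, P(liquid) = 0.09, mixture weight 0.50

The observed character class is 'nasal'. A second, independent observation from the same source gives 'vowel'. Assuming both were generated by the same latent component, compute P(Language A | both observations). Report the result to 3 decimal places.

0.025

By Bayes' theorem, P(k | x) = w_k f_k(x) / Σ_j w_j f_j(x).
Since both observations come from the same component, the likelihood for component k is f_k(x₁)·f_k(x₂).
  L_A = [0.07] × [0.06] = 0.0042
  L_B = [0.11] × [0.19] = 0.0209
  L_C = [0.26] × [0.16] = 0.0416
Unnormalised posteriors:
  w_A·L_A = 0.17 × 0.0042 = 0.000714
  w_B·L_B = 0.33 × 0.0209 = 0.006897
  w_C·L_C = 0.50 × 0.0416 = 0.0208
Denominator: 0.000714 + 0.006897 + 0.0208 = 0.028411
Responsibility of Language A: 0.000714 / 0.028411 ≈ 0.025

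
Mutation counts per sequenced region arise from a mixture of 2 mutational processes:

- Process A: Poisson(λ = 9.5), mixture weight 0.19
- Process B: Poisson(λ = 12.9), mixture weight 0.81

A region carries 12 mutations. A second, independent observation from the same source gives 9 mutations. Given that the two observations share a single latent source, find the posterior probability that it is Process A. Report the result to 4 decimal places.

Posterior ∝ prior × likelihood, so P(k | x) ∝ P(Z=k) f_k(x); normalise over all components.
Since both observations come from the same component, the likelihood for component k is f_k(x₁)·f_k(x₂).
  f_A = [0.0844401] × [0.130003] = 0.0109774
  f_B = [0.110749] × [0.0680998] = 0.007542
Weight by the priors:
  P(Z=A)·f_A = 0.19 × 0.0109774 = 0.00208571
  P(Z=B)·f_B = 0.81 × 0.007542 = 0.00610902
Sum: 0.00208571 + 0.00610902 = 0.00819473
Responsibility of Process A: 0.00208571 / 0.00819473 ≈ 0.2545

0.2545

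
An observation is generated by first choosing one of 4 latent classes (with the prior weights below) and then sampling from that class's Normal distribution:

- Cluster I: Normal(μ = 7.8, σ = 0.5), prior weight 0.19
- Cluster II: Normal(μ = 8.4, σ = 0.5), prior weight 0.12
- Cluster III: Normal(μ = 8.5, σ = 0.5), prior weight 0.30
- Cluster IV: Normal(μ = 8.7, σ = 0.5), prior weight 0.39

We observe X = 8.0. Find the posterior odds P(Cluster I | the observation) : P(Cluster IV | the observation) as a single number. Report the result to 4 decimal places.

Since P(k|x) ∝ P(Z=k) f_k(x), the posterior odds are P(Z=i) f_i(x) / (P(Z=j) f_j(x)).
Normal densities:
  f_I = 0.73654
  f_II = 0.579383
  f_III = 0.483941
  f_IV = 0.299455
0.139943 / 0.116787 ≈ 1.1983

1.1983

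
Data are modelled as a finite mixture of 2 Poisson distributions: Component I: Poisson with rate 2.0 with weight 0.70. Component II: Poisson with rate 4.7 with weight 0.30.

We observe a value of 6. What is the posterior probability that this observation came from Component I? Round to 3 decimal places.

Apply Bayes' rule: the posterior for each component is proportional to its prior times its likelihood at x.
Poisson probabilities:
  p_I = e^(−2.0)·2.0^6/6! = 0.0120298
  p_II = e^(−4.7)·4.7^6/6! = 0.136167
Unnormalised posteriors:
  w_I·p_I = 0.70 × 0.0120298 = 0.00842086
  w_II·p_II = 0.30 × 0.136167 = 0.04085
Evidence: 0.00842086 + 0.04085 = 0.0492708
P(Component I | x) = 0.00842086 / 0.0492708 ≈ 0.171

0.171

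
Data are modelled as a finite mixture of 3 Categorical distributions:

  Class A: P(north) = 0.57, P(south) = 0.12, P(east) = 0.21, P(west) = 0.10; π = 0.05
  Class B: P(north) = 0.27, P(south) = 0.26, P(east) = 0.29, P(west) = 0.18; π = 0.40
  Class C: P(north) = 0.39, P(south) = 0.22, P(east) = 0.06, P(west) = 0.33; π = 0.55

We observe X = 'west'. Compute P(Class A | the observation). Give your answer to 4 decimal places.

0.0193

Posterior ∝ prior × likelihood, so P(k | x) ∝ w_k f_k(x); normalise over all components.
Evaluate each component's likelihood at the observed value:
  f_A = 0.1
  f_B = 0.18
  f_C = 0.33
Unnormalised posteriors:
  w_A·f_A = 0.05 × 0.1 = 0.005
  w_B·f_B = 0.40 × 0.18 = 0.072
  w_C·f_C = 0.55 × 0.33 = 0.1815
Sum: 0.005 + 0.072 + 0.1815 = 0.2585
P(Class A | data) = 0.005 / 0.2585 ≈ 0.0193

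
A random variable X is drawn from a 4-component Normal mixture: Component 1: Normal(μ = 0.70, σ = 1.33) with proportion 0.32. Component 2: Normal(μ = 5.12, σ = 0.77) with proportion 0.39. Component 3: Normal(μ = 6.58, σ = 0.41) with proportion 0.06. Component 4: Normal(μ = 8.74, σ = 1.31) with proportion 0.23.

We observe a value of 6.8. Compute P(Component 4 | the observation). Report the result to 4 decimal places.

0.2525

Apply Bayes' rule: the posterior for each component is proportional to its prior times its likelihood at x.
Normal densities:
  p_1 = (1/(1.33·√(2π)))·exp(−(6.8−0.70)²/(2·1.33²)) = 0.299957·exp(-10.51784) = 8.11373e-06
  p_2 = (1/(0.77·√(2π)))·exp(−(6.8−5.12)²/(2·0.77²)) = 0.518107·exp(-2.38017) = 0.0479432
  p_3 = (1/(0.41·√(2π)))·exp(−(6.8−6.58)²/(2·0.41²)) = 0.973030·exp(-0.14396) = 0.842567
  p_4 = (1/(1.31·√(2π)))·exp(−(6.8−8.74)²/(2·1.31²)) = 0.304536·exp(-1.09656) = 0.101721
Unnormalised posteriors:
  P(Z=1)·p_1 = 0.32 × 8.11373e-06 = 2.59639e-06
  P(Z=2)·p_2 = 0.39 × 0.0479432 = 0.0186978
  P(Z=3)·p_3 = 0.06 × 0.842567 = 0.050554
  P(Z=4)·p_4 = 0.23 × 0.101721 = 0.0233958
Evidence: 2.59639e-06 + 0.0186978 + 0.050554 + 0.0233958 = 0.0926503
So the posterior for Component 4 is 0.0233958 / 0.0926503 ≈ 0.2525.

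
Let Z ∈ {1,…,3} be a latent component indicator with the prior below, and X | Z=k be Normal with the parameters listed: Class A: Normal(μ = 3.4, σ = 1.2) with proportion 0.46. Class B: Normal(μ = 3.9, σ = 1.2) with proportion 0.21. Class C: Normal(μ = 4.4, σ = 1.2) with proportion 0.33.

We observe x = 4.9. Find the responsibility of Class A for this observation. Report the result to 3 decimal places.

0.318

Apply Bayes' rule: the posterior for each component is proportional to its prior times its likelihood at x.
Evaluate each component's likelihood at the observed value:
  p_A = (1/(1.2·√(2π)))·exp(−(4.9−3.4)²/(2·1.2²)) = 0.332452·exp(-0.78125) = 0.152208
  p_B = (1/(1.2·√(2π)))·exp(−(4.9−3.9)²/(2·1.2²)) = 0.332452·exp(-0.34722) = 0.234927
  p_C = (1/(1.2·√(2π)))·exp(−(4.9−4.4)²/(2·1.2²)) = 0.332452·exp(-0.08681) = 0.30481
Unnormalised posteriors:
  π_A·p_A = 0.46 × 0.152208 = 0.0700155
  π_B·p_B = 0.21 × 0.234927 = 0.0493346
  π_C·p_C = 0.33 × 0.30481 = 0.100587
Normaliser: 0.0700155 + 0.0493346 + 0.100587 = 0.219937
So the posterior for Class A is 0.0700155 / 0.219937 ≈ 0.318.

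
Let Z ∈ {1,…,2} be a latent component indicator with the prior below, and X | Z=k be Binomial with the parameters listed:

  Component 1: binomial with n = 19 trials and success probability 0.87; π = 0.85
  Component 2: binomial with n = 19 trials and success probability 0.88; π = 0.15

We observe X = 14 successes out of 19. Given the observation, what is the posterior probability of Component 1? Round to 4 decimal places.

Apply Bayes' rule: the posterior for each component is proportional to its prior times its likelihood at x.
Binomial probabilities:
  p_1 = C(19,14)·0.87^14·0.13^5 = 11628·0.142321·3.71293e-05 = 0.0614457
  p_2 = C(19,14)·0.88^14·0.12^5 = 11628·0.167016·2.48832e-05 = 0.0483246
Weight by the priors:
  π_1·p_1 = 0.85 × 0.0614457 = 0.0522288
  π_2·p_2 = 0.15 × 0.0483246 = 0.0072487
Normaliser: 0.0522288 + 0.0072487 = 0.0594775
P(Component 1 | x) ≈ 0.8781

0.8781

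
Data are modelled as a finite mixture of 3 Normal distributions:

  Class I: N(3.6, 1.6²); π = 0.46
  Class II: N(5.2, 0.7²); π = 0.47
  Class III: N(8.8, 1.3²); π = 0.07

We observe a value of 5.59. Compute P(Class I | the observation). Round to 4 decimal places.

Posterior ∝ prior × likelihood, so P(k | x) ∝ π_k f_k(x); normalise over all components.
Normal densities:
  f_I = (1/(1.6·√(2π)))·exp(−(5.59−3.6)²/(2·1.6²)) = 0.249339·exp(-0.77346) = 0.115049
  f_II = (1/(0.7·√(2π)))·exp(−(5.59−5.2)²/(2·0.7²)) = 0.569918·exp(-0.15520) = 0.487986
  f_III = (1/(1.3·√(2π)))·exp(−(5.59−8.8)²/(2·1.3²)) = 0.306879·exp(-3.04855) = 0.0145545
Prior × likelihood for each component:
  π_I·f_I = 0.46 × 0.115049 = 0.0529224
  π_II·f_II = 0.47 × 0.487986 = 0.229354
  π_III·f_III = 0.07 × 0.0145545 = 0.00101882
Denominator: 0.0529224 + 0.229354 + 0.00101882 = 0.283295
So the posterior for Class I is 0.0529224 / 0.283295 ≈ 0.1868.

0.1868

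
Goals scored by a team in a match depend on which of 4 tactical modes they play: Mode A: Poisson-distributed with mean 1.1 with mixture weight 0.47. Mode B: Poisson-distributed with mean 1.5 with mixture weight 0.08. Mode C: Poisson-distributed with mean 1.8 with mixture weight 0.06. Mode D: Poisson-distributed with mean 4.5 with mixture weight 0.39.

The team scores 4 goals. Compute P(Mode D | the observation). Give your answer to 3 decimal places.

0.807

P(component k | x) = π_k·f_k(x) / marginal(x), where marginal(x) = Σ_j π_j·f_j(x).
Component likelihoods at x = 4 goals:
  f_A = e^(−1.1)·1.1^4/4! = 0.0203065
  f_B = e^(−1.5)·1.5^4/4! = 0.0470665
  f_C = e^(−1.8)·1.8^4/4! = 0.0723017
  f_D = e^(−4.5)·4.5^4/4! = 0.189808
Unnormalised posteriors:
  π_A·f_A = 0.47 × 0.0203065 = 0.00954407
  π_B·f_B = 0.08 × 0.0470665 = 0.00376532
  π_C·f_C = 0.06 × 0.0723017 = 0.0043381
  π_D·f_D = 0.39 × 0.189808 = 0.074025
Normaliser: 0.00954407 + 0.00376532 + 0.0043381 + 0.074025 = 0.0916725
So the posterior for Mode D is 0.074025 / 0.0916725 ≈ 0.807.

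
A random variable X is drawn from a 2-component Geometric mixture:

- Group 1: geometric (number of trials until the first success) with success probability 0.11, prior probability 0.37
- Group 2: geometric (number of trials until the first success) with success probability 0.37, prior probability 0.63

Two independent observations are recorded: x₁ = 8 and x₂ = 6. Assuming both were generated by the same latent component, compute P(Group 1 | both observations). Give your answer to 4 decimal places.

0.7663

Apply Bayes' rule: the posterior for each component is proportional to its prior times its likelihood at x.
Since both observations come from the same component, the likelihood for component k is f_k(x₁)·f_k(x₂).
  L_1 = [0.0486545] × [0.0614247] = 0.00298858
  L_2 = [0.0145742] × [0.0367202] = 0.000535168
Prior × likelihood for each component:
  w_1·L_1 = 0.37 × 0.00298858 = 0.00110578
  w_2·L_2 = 0.63 × 0.000535168 = 0.000337156
Evidence: 0.00110578 + 0.000337156 = 0.00144293
Responsibility of Group 1: 0.00110578 / 0.00144293 ≈ 0.7663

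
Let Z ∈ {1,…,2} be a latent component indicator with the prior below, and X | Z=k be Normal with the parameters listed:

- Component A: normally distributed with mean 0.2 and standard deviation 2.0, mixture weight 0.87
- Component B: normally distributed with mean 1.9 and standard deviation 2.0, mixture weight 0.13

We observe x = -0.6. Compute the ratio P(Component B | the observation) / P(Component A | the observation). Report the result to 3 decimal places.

The posterior odds equal the prior odds times the likelihood ratio: (π_i/π_j)·(f_i(x)/f_j(x)).
Component likelihoods at x = -0.6:
  f_A = (1/(2.0·√(2π)))·exp(−(-0.6−0.2)²/(2·2.0²)) = 0.199471·exp(-0.08000) = 0.184135
  f_B = (1/(2.0·√(2π)))·exp(−(-0.6−1.9)²/(2·2.0²)) = 0.199471·exp(-0.78125) = 0.0913245
Posterior odds = (π_B·f_B) / (π_A·f_A) = (0.13·0.0913245) / (0.87·0.184135) = 0.0118722 / 0.160198 ≈ 0.074

0.074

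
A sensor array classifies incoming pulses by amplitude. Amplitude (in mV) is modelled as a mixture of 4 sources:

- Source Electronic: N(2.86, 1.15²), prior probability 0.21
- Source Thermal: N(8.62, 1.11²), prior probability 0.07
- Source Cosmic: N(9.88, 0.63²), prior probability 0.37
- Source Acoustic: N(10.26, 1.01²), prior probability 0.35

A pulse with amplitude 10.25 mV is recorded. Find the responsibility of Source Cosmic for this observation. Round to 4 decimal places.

0.5732

Posterior ∝ prior × likelihood, so P(k | x) ∝ π_k f_k(x); normalise over all components.
Evaluate each component's likelihood at the observed value:
  L_Electronic = 3.74287e-10
  L_Thermal = 0.122273
  L_Cosmic = 0.53293
  L_Acoustic = 0.394973
Multiply by the mixture weights:
  π_Electronic·L_Electronic = 0.21 × 3.74287e-10 = 7.86003e-11
  π_Thermal·L_Thermal = 0.07 × 0.122273 = 0.00855912
  π_Cosmic·L_Cosmic = 0.37 × 0.53293 = 0.197184
  π_Acoustic·L_Acoustic = 0.35 × 0.394973 = 0.138241
Denominator: 7.86003e-11 + 0.00855912 + 0.197184 + 0.138241 = 0.343984
So the posterior for Source Cosmic is 0.197184 / 0.343984 ≈ 0.5732.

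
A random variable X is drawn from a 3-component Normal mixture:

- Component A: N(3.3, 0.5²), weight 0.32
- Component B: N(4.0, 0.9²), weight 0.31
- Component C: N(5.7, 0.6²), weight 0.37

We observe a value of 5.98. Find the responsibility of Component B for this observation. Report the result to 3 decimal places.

By Bayes' theorem, P(k | x) = w_k f_k(x) / Σ_j w_j f_j(x).
Component likelihoods at x = 5.98:
  f_A = 4.60667e-07
  f_B = 0.0394162
  f_C = 0.596306
Weight by the priors:
  w_A·f_A = 0.32 × 4.60667e-07 = 1.47413e-07
  w_B·f_B = 0.31 × 0.0394162 = 0.012219
  w_C·f_C = 0.37 × 0.596306 = 0.220633
Sum: 1.47413e-07 + 0.012219 + 0.220633 = 0.232852
Responsibility of Component B: 0.012219 / 0.232852 ≈ 0.052

0.052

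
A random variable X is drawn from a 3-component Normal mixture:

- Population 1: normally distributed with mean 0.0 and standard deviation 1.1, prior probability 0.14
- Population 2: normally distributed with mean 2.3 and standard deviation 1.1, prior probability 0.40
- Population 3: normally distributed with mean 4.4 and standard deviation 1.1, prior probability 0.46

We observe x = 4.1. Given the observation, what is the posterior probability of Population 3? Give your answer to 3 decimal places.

0.808

By Bayes' theorem, P(k | x) = P(Z=k) f_k(x) / Σ_j P(Z=j) f_j(x).
Component likelihoods at x = 4.1:
  L_1 = 0.000348968
  L_2 = 0.0950748
  L_3 = 0.349435
Unnormalised posteriors:
  P(Z=1)·L_1 = 0.14 × 0.000348968 = 4.88556e-05
  P(Z=2)·L_2 = 0.40 × 0.0950748 = 0.0380299
  P(Z=3)·L_3 = 0.46 × 0.349435 = 0.16074
Normaliser: 4.88556e-05 + 0.0380299 + 0.16074 = 0.198819
Responsibility of Population 3: 0.16074 / 0.198819 ≈ 0.808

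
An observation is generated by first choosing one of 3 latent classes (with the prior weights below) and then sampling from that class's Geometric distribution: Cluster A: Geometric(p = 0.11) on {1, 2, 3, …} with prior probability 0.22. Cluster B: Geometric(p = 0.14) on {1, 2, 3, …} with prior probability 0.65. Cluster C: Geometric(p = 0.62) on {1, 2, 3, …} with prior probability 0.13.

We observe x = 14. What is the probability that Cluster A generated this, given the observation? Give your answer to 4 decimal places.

Posterior ∝ prior × likelihood, so P(k | x) ∝ π_k f_k(x); normalise over all components.
Component likelihoods at x = 14:
  p_A = 0.0241804
  p_B = 0.0197064
  p_C = 2.13589e-06
Weight by the priors:
  π_A·p_A = 0.22 × 0.0241804 = 0.00531968
  π_B·p_B = 0.65 × 0.0197064 = 0.0128092
  π_C·p_C = 0.13 × 2.13589e-06 = 2.77665e-07
Marginal: 0.00531968 + 0.0128092 + 2.77665e-07 = 0.0181291
P(Cluster A | data) ≈ 0.2934

0.2934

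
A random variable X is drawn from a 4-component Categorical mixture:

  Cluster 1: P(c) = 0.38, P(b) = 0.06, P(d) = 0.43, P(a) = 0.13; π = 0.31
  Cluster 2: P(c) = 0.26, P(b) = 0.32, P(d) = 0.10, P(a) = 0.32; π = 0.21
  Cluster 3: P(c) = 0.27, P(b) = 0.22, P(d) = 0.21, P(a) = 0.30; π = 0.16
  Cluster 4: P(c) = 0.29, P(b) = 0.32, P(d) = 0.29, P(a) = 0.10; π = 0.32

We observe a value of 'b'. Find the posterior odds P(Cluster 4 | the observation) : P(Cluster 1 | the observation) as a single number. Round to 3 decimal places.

Since P(k|x) ∝ π_k f_k(x), the posterior odds are π_i f_i(x) / (π_j f_j(x)).
Categorical probabilities:
  f_1 = 0.06
  f_2 = 0.32
  f_3 = 0.22
  f_4 = 0.32
Posterior odds = (π_4·f_4) / (π_1·f_1) = (0.32·0.32) / (0.31·0.06) = 0.1024 / 0.0186 ≈ 5.505

5.505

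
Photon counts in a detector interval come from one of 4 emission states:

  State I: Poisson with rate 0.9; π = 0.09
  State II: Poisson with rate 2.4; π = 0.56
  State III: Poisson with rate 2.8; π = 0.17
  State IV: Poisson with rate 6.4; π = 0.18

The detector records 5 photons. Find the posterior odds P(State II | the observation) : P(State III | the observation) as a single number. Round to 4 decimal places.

2.2736

The posterior odds equal the prior odds times the likelihood ratio: (w_i/w_j)·(f_i(x)/f_j(x)).
Evaluate each component's likelihood at the observed value:
  L_I = e^(−0.9)·0.9^5/5! = 0.00200063
  L_II = e^(−2.4)·2.4^5/5! = 0.0601961
  L_III = e^(−2.8)·2.8^5/5! = 0.0872136
  L_IV = e^(−6.4)·6.4^5/5! = 0.148674
0.0337098 / 0.0148263 ≈ 2.2736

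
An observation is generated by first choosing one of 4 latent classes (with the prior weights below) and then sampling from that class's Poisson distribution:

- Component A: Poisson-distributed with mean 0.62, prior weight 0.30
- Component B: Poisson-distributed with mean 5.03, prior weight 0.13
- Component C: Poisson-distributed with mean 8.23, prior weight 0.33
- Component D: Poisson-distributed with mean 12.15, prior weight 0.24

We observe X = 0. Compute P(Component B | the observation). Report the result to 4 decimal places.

P(component k | x) = π_k·f_k(x) / marginal(x), where marginal(x) = Σ_j π_j·f_j(x).
Poisson probabilities:
  f_A = e^(−0.62)·0.62^0/0! = 0.537944
  f_B = e^(−5.03)·5.03^0/0! = 0.00653881
  f_C = e^(−8.23)·8.23^0/0! = 0.000266536
  f_D = e^(−12.15)·12.15^0/0! = 5.28837e-06
Multiply by the mixture weights:
  π_A·f_A = 0.30 × 0.537944 = 0.161383
  π_B·f_B = 0.13 × 0.00653881 = 0.000850045
  π_C·f_C = 0.33 × 0.000266536 = 8.7957e-05
  π_D·f_D = 0.24 × 5.28837e-06 = 1.26921e-06
Sum: 0.161383 + 0.000850045 + 8.7957e-05 + 1.26921e-06 = 0.162323
So the posterior for Component B is 0.000850045 / 0.162323 ≈ 0.0052.

0.0052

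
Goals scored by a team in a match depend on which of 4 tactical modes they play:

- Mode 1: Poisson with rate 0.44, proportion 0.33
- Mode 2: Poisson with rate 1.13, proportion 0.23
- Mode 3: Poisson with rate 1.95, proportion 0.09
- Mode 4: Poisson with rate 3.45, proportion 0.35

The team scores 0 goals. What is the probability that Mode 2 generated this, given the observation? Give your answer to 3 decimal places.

0.239

The responsibility of component k is π_k f_k(x) divided by Σ_j π_j f_j(x).
Poisson probabilities:
  L_1 = e^(−0.44)·0.44^0/0! = 0.644036
  L_2 = e^(−1.13)·1.13^0/0! = 0.323033
  L_3 = e^(−1.95)·1.95^0/0! = 0.142274
  L_4 = e^(−3.45)·3.45^0/0! = 0.0317456
Multiply by the mixture weights:
  π_1·L_1 = 0.33 × 0.644036 = 0.212532
  π_2·L_2 = 0.23 × 0.323033 = 0.0742976
  π_3·L_3 = 0.09 × 0.142274 = 0.0128047
  π_4·L_4 = 0.35 × 0.0317456 = 0.011111
Denominator: 0.212532 + 0.0742976 + 0.0128047 + 0.011111 = 0.310745
Responsibility of Mode 2: 0.0742976 / 0.310745 ≈ 0.239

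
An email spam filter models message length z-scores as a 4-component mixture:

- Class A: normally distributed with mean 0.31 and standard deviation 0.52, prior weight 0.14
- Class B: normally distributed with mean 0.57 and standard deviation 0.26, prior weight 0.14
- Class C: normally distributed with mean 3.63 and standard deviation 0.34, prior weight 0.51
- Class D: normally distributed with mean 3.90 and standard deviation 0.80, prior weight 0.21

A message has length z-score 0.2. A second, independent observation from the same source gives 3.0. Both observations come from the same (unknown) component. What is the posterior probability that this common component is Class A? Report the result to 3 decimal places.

By Bayes' theorem, P(k | x) = w_k f_k(x) / Σ_j w_j f_j(x).
Since both observations come from the same component, the likelihood for component k is f_k(x₁)·f_k(x₂).
  f_A = [(1/(0.52·√(2π)))·exp(−(0.2−0.31)²/(2·0.52²)) = 0.767197·exp(-0.02237) = 0.750222] × [1.18547e-06] = 8.89363e-07
  f_B = [(1/(0.26·√(2π)))·exp(−(0.2−0.57)²/(2·0.26²)) = 1.534393·exp(-1.01257) = 0.557419] × [1.65195e-19] = 9.20827e-20
  f_C = [(1/(0.34·√(2π)))·exp(−(0.2−3.63)²/(2·0.34²)) = 1.173360·exp(-50.88625) = 9.32858e-23] × [0.210804] = 1.96651e-23
  f_D = [(1/(0.80·√(2π)))·exp(−(0.2−3.90)²/(2·0.80²)) = 0.498678·exp(-10.69531) = 1.12955e-05] × [0.264846] = 2.99156e-06
Multiply by the mixture weights:
  w_A·f_A = 0.14 × 8.89363e-07 = 1.24511e-07
  w_B·f_B = 0.14 × 9.20827e-20 = 1.28916e-20
  w_C·f_C = 0.51 × 1.96651e-23 = 1.00292e-23
  w_D·f_D = 0.21 × 2.99156e-06 = 6.28228e-07
Sum: 1.24511e-07 + 1.28916e-20 + 1.00292e-23 + 6.28228e-07 = 7.52739e-07
P(Class A | data) = 1.24511e-07 / 7.52739e-07 ≈ 0.165

0.165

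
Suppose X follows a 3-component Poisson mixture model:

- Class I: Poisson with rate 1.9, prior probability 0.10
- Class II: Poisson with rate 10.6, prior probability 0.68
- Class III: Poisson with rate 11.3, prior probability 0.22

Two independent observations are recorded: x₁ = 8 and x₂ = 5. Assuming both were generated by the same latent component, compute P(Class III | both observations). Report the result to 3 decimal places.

0.155

The responsibility of component k is π_k f_k(x) divided by Σ_j π_j f_j(x).
Since both observations come from the same component, the likelihood for component k is f_k(x₁)·f_k(x₂).
  f_I = [0.000630012] × [0.0308622] = 1.94436e-05
  f_II = [0.0984929] × [0.027786] = 0.00273673
  f_III = [0.0815792] × [0.0189969] = 0.00154975
Unnormalised posteriors:
  π_I·f_I = 0.10 × 1.94436e-05 = 1.94436e-06
  π_II·f_II = 0.68 × 0.00273673 = 0.00186097
  π_III·f_III = 0.22 × 0.00154975 = 0.000340946
Sum: 1.94436e-06 + 0.00186097 + 0.000340946 = 0.00220386
P(Class III | x₁,x₂) ≈ 0.155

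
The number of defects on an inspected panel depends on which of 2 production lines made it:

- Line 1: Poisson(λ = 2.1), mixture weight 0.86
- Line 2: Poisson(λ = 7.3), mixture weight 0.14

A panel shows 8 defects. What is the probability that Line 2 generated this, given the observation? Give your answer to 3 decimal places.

0.950

The responsibility of component k is w_k f_k(x) divided by Σ_j w_j f_j(x).
Poisson probabilities:
  L_1 = e^(−2.1)·2.1^8/8! = 0.00114872
  L_2 = e^(−7.3)·7.3^8/8! = 0.135118
Prior × likelihood for each component:
  w_1·L_1 = 0.86 × 0.00114872 = 0.000987902
  w_2·L_2 = 0.14 × 0.135118 = 0.0189165
Normaliser: 0.000987902 + 0.0189165 = 0.0199044
So the posterior for Line 2 is 0.0189165 / 0.0199044 ≈ 0.950.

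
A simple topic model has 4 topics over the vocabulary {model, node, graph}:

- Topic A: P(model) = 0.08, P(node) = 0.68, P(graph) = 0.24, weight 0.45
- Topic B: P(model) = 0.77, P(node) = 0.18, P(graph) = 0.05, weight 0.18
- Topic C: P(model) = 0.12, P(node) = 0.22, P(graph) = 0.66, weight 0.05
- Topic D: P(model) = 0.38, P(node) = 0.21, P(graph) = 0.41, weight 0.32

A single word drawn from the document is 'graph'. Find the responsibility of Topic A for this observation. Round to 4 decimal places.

0.3841

The responsibility of component k is P(Z=k) f_k(x) divided by Σ_j P(Z=j) f_j(x).
Evaluate each component's likelihood at the observed value:
  L_A = 0.24
  L_B = 0.05
  L_C = 0.66
  L_D = 0.41
Unnormalised posteriors:
  P(Z=A)·L_A = 0.45 × 0.24 = 0.108
  P(Z=B)·L_B = 0.18 × 0.05 = 0.009
  P(Z=C)·L_C = 0.05 × 0.66 = 0.033
  P(Z=D)·L_D = 0.32 × 0.41 = 0.1312
Denominator: 0.108 + 0.009 + 0.033 + 0.1312 = 0.2812
P(Topic A | 'graph') = 0.108 / 0.2812 ≈ 0.3841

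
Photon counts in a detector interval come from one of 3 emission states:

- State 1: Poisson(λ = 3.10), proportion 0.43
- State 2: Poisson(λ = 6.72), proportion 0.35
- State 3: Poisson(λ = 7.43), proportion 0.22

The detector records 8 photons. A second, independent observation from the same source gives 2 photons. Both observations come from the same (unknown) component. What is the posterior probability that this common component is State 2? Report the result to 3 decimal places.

Apply Bayes' rule: the posterior for each component is proportional to its prior times its likelihood at x.
Since both observations come from the same component, the likelihood for component k is f_k(x₁)·f_k(x₂).
  L_1 = [0.00952928] × [0.216461] = 0.00206272
  L_2 = [0.124444] × [0.0272427] = 0.00339019
  L_3 = [0.136641] × [0.0163734] = 0.00223729
Multiply by the mixture weights:
  P(Z=1)·L_1 = 0.43 × 0.00206272 = 0.00088697
  P(Z=2)·L_2 = 0.35 × 0.00339019 = 0.00118657
  P(Z=3)·L_3 = 0.22 × 0.00223729 = 0.000492203
Sum: 0.00088697 + 0.00118657 + 0.000492203 = 0.00256574
Responsibility of State 2: 0.00118657 / 0.00256574 ≈ 0.462

0.462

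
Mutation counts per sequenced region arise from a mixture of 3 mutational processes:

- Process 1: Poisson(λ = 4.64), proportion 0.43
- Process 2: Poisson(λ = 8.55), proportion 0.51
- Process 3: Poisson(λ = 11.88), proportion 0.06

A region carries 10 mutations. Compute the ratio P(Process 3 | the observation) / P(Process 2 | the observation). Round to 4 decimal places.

0.1129

Posterior odds = (w_i f_i(x)) / (w_j f_j(x)); the normalising sum cancels.
Poisson probabilities:
  p_1 = e^(−4.64)·4.64^10/10! = 0.0123109
  p_2 = e^(−8.55)·8.55^10/10! = 0.111347
  p_3 = e^(−11.88)·11.88^10/10! = 0.106901
Odds = (0.06/0.51) × (0.106901/0.111347) = 0.117647 × 0.960069 ≈ 0.1129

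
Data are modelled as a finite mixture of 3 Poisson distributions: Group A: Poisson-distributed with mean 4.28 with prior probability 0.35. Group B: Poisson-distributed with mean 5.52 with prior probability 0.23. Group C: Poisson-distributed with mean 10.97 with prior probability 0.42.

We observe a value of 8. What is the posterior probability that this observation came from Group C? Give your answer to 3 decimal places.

0.531

P(component k | x) = π_k·f_k(x) / marginal(x), where marginal(x) = Σ_j π_j·f_j(x).
Poisson probabilities:
  p_A = e^(−4.28)·4.28^8/8! = 0.0386589
  p_B = e^(−5.52)·5.52^8/8! = 0.085642
  p_C = e^(−10.97)·10.97^8/8! = 0.0895204
Multiply by the mixture weights:
  π_A·p_A = 0.35 × 0.0386589 = 0.0135306
  π_B·p_B = 0.23 × 0.085642 = 0.0196976
  π_C·p_C = 0.42 × 0.0895204 = 0.0375986
Marginal: 0.0135306 + 0.0196976 + 0.0375986 = 0.0708268
Responsibility of Group C: 0.0375986 / 0.0708268 ≈ 0.531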